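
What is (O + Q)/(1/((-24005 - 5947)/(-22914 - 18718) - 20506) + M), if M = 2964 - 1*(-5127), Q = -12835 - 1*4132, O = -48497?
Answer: -10457529040/1292494607 ≈ -8.0910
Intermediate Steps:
Q = -16967 (Q = -12835 - 4132 = -16967)
M = 8091 (M = 2964 + 5127 = 8091)
(O + Q)/(1/((-24005 - 5947)/(-22914 - 18718) - 20506) + M) = (-48497 - 16967)/(1/((-24005 - 5947)/(-22914 - 18718) - 20506) + 8091) = -65464/(1/(-29952/(-41632) - 20506) + 8091) = -65464/(1/(-29952*(-1/41632) - 20506) + 8091) = -65464/(1/(936/1301 - 20506) + 8091) = -65464/(1/(-26677370/1301) + 8091) = -65464/(-1301/26677370 + 8091) = -65464/215846599369/26677370 = -65464*26677370/215846599369 = -10457529040/1292494607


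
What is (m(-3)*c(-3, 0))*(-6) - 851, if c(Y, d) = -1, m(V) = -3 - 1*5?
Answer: -899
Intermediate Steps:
m(V) = -8 (m(V) = -3 - 5 = -8)
(m(-3)*c(-3, 0))*(-6) - 851 = -8*(-1)*(-6) - 851 = 8*(-6) - 851 = -48 - 851 = -899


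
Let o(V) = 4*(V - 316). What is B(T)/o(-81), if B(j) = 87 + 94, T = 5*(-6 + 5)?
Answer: -181/1588 ≈ -0.11398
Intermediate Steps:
o(V) = -1264 + 4*V (o(V) = 4*(-316 + V) = -1264 + 4*V)
T = -5 (T = 5*(-1) = -5)
B(j) = 181
B(T)/o(-81) = 181/(-1264 + 4*(-81)) = 181/(-1264 - 324) = 181/(-1588) = 181*(-1/1588) = -181/1588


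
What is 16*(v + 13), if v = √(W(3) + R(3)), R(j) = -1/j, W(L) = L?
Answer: 208 + 32*√6/3 ≈ 234.13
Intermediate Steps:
v = 2*√6/3 (v = √(3 - 1/3) = √(3 - 1*⅓) = √(3 - ⅓) = √(8/3) = 2*√6/3 ≈ 1.6330)
16*(v + 13) = 16*(2*√6/3 + 13) = 16*(13 + 2*√6/3) = 208 + 32*√6/3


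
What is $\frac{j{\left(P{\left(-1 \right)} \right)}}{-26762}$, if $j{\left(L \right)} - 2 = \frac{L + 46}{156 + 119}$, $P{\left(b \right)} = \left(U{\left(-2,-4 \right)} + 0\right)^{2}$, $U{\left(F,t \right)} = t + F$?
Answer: $- \frac{316}{3679775} \approx -8.5875 \cdot 10^{-5}$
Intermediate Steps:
$U{\left(F,t \right)} = F + t$
$P{\left(b \right)} = 36$ ($P{\left(b \right)} = \left(\left(-2 - 4\right) + 0\right)^{2} = \left(-6 + 0\right)^{2} = \left(-6\right)^{2} = 36$)
$j{\left(L \right)} = \frac{596}{275} + \frac{L}{275}$ ($j{\left(L \right)} = 2 + \frac{L + 46}{156 + 119} = 2 + \frac{46 + L}{275} = 2 + \left(46 + L\right) \frac{1}{275} = 2 + \left(\frac{46}{275} + \frac{L}{275}\right) = \frac{596}{275} + \frac{L}{275}$)
$\frac{j{\left(P{\left(-1 \right)} \right)}}{-26762} = \frac{\frac{596}{275} + \frac{1}{275} \cdot 36}{-26762} = \left(\frac{596}{275} + \frac{36}{275}\right) \left(- \frac{1}{26762}\right) = \frac{632}{275} \left(- \frac{1}{26762}\right) = - \frac{316}{3679775}$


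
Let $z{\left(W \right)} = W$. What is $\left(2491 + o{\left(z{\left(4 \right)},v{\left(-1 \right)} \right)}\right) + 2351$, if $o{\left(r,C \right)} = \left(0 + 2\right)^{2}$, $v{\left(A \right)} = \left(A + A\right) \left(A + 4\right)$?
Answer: $4846$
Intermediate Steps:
$v{\left(A \right)} = 2 A \left(4 + A\right)$
$o{\left(r,C \right)} = 4$ ($o{\left(r,C \right)} = 2^{2} = 4$)
$\left(2491 + o{\left(z{\left(4 \right)},v{\left(-1 \right)} \right)}\right) + 2351 = \left(2491 + 4\right) + 2351 = 2495 + 2351 = 4846$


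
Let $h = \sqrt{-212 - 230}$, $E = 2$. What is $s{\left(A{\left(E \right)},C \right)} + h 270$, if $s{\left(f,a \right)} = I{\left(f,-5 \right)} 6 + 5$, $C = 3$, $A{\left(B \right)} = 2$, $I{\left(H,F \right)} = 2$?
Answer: $17 + 270 i \sqrt{442} \approx 17.0 + 5676.4 i$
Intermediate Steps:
$h = i \sqrt{442}$ ($h = \sqrt{-442} = i \sqrt{442} \approx 21.024 i$)
$s{\left(f,a \right)} = 17$ ($s{\left(f,a \right)} = 2 \cdot 6 + 5 = 12 + 5 = 17$)
$s{\left(A{\left(E \right)},C \right)} + h 270 = 17 + i \sqrt{442} \cdot 270 = 17 + 270 i \sqrt{442}$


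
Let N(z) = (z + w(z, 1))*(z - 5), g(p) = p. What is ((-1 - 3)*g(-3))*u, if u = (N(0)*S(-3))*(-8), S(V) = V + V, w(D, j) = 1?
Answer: -2880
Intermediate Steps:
S(V) = 2*V
N(z) = (1 + z)*(-5 + z) (N(z) = (z + 1)*(z - 5) = (1 + z)*(-5 + z))
u = -240 (u = ((-5 + 0**2 - 4*0)*(2*(-3)))*(-8) = ((-5 + 0 + 0)*(-6))*(-8) = -5*(-6)*(-8) = 30*(-8) = -240)
((-1 - 3)*g(-3))*u = ((-1 - 3)*(-3))*(-240) = -4*(-3)*(-240) = 12*(-240) = -2880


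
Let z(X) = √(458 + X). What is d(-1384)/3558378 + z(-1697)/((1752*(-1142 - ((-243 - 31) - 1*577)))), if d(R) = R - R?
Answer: -I*√1239/509832 ≈ -6.9041e-5*I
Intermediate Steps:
d(R) = 0
d(-1384)/3558378 + z(-1697)/((1752*(-1142 - ((-243 - 31) - 1*577)))) = 0/3558378 + √(458 - 1697)/((1752*(-1142 - ((-243 - 31) - 1*577)))) = 0*(1/3558378) + √(-1239)/((1752*(-1142 - (-274 - 577)))) = 0 + (I*√1239)/((1752*(-1142 - 1*(-851)))) = 0 + (I*√1239)/((1752*(-1142 + 851))) = 0 + (I*√1239)/((1752*(-291))) = 0 + (I*√1239)/(-509832) = 0 + (I*√1239)*(-1/509832) = 0 - I*√1239/509832 = -I*√1239/509832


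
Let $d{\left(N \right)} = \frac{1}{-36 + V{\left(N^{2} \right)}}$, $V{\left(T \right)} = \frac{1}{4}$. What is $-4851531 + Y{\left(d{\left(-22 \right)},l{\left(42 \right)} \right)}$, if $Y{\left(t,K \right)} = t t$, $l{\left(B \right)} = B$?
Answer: $- \frac{99208957403}{20449} \approx -4.8515 \cdot 10^{6}$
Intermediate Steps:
$V{\left(T \right)} = \frac{1}{4}$
$d{\left(N \right)} = - \frac{4}{143}$ ($d{\left(N \right)} = \frac{1}{-36 + \frac{1}{4}} = \frac{1}{- \frac{143}{4}} = - \frac{4}{143}$)
$Y{\left(t,K \right)} = t^{2}$
$-4851531 + Y{\left(d{\left(-22 \right)},l{\left(42 \right)} \right)} = -4851531 + \left(- \frac{4}{143}\right)^{2} = -4851531 + \frac{16}{20449} = - \frac{99208957403}{20449}$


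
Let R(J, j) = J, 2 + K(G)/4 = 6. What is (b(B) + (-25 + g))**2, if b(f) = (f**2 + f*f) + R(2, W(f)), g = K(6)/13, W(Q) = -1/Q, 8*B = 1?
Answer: 81775849/173056 ≈ 472.54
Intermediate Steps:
B = 1/8 (B = (1/8)*1 = 1/8 ≈ 0.12500)
K(G) = 16 (K(G) = -8 + 4*6 = -8 + 24 = 16)
g = 16/13 ≈ 1.2308
b(f) = 2 + 2*f**2 (b(f) = (f**2 + f*f) + 2 = (f**2 + f**2) + 2 = 2*f**2 + 2 = 2 + 2*f**2)
(b(B) + (-25 + g))**2 = ((2 + 2*(1/8)**2) + (-25 + 16/13))**2 = ((2 + 2*(1/64)) - 309/13)**2 = ((2 + 1/32) - 309/13)**2 = (65/32 - 309/13)**2 = (-9043/416)**2 = 81775849/173056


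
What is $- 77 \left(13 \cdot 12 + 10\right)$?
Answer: $-12782$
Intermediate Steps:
$- 77 \left(13 \cdot 12 + 10\right) = - 77 \left(156 + 10\right) = \left(-77\right) 166 = -12782$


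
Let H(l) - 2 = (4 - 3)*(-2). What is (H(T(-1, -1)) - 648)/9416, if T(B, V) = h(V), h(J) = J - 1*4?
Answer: -81/1177 ≈ -0.068819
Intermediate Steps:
h(J) = -4 + J (h(J) = J - 4 = -4 + J)
T(B, V) = -4 + V
H(l) = 0 (H(l) = 2 + (4 - 3)*(-2) = 2 + 1*(-2) = 2 - 2 = 0)
(H(T(-1, -1)) - 648)/9416 = (0 - 648)/9416 = -648*1/9416 = -81/1177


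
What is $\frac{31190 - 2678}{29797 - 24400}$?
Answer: $\frac{9504}{1799} \approx 5.2829$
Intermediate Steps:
$\frac{31190 - 2678}{29797 - 24400} = \frac{28512}{5397} = 28512 \cdot \frac{1}{5397} = \frac{9504}{1799}$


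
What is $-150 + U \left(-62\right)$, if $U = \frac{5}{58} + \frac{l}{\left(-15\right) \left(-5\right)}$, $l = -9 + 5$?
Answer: $- \frac{330683}{2175} \approx -152.04$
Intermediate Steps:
$l = -4$
$U = \frac{143}{4350}$ ($U = \frac{5}{58} - \frac{4}{\left(-15\right) \left(-5\right)} = 5 \cdot \frac{1}{58} - \frac{4}{75} = \frac{5}{58} - \frac{4}{75} = \frac{143}{4350} \approx 0.032874$)
$-150 + U \left(-62\right) = -150 + \frac{143}{4350} \left(-62\right) = -150 - \frac{4433}{2175} = - \frac{330683}{2175}$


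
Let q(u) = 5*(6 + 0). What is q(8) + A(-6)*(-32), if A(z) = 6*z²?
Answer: -6882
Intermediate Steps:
q(u) = 30 (q(u) = 5*6 = 30)
q(8) + A(-6)*(-32) = 30 + (6*(-6)²)*(-32) = 30 + (6*36)*(-32) = 30 + 216*(-32) = 30 - 6912 = -6882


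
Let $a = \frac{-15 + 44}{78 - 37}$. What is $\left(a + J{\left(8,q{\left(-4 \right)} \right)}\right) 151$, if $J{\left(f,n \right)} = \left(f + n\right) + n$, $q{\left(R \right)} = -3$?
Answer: $\frac{16761}{41} \approx 408.8$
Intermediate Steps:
$J{\left(f,n \right)} = f + 2 n$
$a = \frac{29}{41} \approx 0.70732$
$\left(a + J{\left(8,q{\left(-4 \right)} \right)}\right) 151 = \left(\frac{29}{41} + \left(8 + 2 \left(-3\right)\right)\right) 151 = \left(\frac{29}{41} + \left(8 - 6\right)\right) 151 = \left(\frac{29}{41} + 2\right) 151 = \frac{111}{41} \cdot 151 = \frac{16761}{41}$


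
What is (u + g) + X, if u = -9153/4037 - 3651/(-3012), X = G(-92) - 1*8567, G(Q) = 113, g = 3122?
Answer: -21615661719/4053148 ≈ -5333.1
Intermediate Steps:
X = -8454 (X = 113 - 1*8567 = 113 - 8567 = -8454)
u = -4276583/4053148 (u = -9153*1/4037 - 3651*(-1/3012) = -9153/4037 + 1217/1004 = -4276583/4053148 ≈ -1.0551)
(u + g) + X = (-4276583/4053148 + 3122) - 8454 = 12649651473/4053148 - 8454 = -21615661719/4053148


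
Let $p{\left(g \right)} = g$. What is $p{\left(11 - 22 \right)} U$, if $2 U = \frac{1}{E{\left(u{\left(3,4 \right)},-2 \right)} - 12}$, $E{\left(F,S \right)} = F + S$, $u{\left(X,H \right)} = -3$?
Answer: $\frac{11}{34} \approx 0.32353$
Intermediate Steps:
$U = - \frac{1}{34}$ ($U = \frac{1}{2 \left(\left(-3 - 2\right) - 12\right)} = \frac{1}{2 \left(-5 - 12\right)} = \frac{1}{2 \left(-17\right)} = \frac{1}{2} \left(- \frac{1}{17}\right) = - \frac{1}{34} \approx -0.029412$)
$p{\left(11 - 22 \right)} U = \left(11 - 22\right) \left(- \frac{1}{34}\right) = \left(-11\right) \left(- \frac{1}{34}\right) = \frac{11}{34}$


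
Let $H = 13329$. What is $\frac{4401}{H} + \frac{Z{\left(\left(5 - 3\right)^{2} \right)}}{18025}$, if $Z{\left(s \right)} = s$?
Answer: $\frac{8820149}{26695025} \approx 0.3304$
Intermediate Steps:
$\frac{4401}{H} + \frac{Z{\left(\left(5 - 3\right)^{2} \right)}}{18025} = \frac{4401}{13329} + \frac{\left(5 - 3\right)^{2}}{18025} = 4401 \cdot \frac{1}{13329} + 2^{2} \cdot \frac{1}{18025} = \frac{489}{1481} + 4 \cdot \frac{1}{18025} = \frac{489}{1481} + \frac{4}{18025} = \frac{8820149}{26695025}$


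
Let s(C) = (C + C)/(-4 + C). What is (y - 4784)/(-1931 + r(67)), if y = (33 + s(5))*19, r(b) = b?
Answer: 3967/1864 ≈ 2.1282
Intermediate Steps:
s(C) = 2*C/(-4 + C) (s(C) = (2*C)/(-4 + C) = 2*C/(-4 + C))
y = 817 (y = (33 + 2*5/(-4 + 5))*19 = (33 + 2*5/1)*19 = (33 + 2*5*1)*19 = (33 + 10)*19 = 43*19 = 817)
(y - 4784)/(-1931 + r(67)) = (817 - 4784)/(-1931 + 67) = -3967/(-1864) = -3967*(-1/1864) = 3967/1864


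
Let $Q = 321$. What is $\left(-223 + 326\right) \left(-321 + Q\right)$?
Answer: $0$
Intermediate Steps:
$\left(-223 + 326\right) \left(-321 + Q\right) = \left(-223 + 326\right) \left(-321 + 321\right) = 103 \cdot 0 = 0$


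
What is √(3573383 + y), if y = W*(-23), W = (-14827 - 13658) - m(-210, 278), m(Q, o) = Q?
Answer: 2*√1055927 ≈ 2055.2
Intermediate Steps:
W = -28275 (W = (-14827 - 13658) - 1*(-210) = -28485 + 210 = -28275)
y = 650325 (y = -28275*(-23) = 650325)
√(3573383 + y) = √(3573383 + 650325) = √4223708 = 2*√1055927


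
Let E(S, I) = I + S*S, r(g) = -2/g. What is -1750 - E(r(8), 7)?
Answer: -28113/16 ≈ -1757.1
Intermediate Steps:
E(S, I) = I + S²
-1750 - E(r(8), 7) = -1750 - (7 + (-2/8)²) = -1750 - (7 + (-2*⅛)²) = -1750 - (7 + (-¼)²) = -1750 - (7 + 1/16) = -1750 - 1*113/16 = -1750 - 113/16 = -28113/16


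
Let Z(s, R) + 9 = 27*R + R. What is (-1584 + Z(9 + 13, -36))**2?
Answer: 6765201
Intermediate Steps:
Z(s, R) = -9 + 28*R (Z(s, R) = -9 + (27*R + R) = -9 + 28*R)
(-1584 + Z(9 + 13, -36))**2 = (-1584 + (-9 + 28*(-36)))**2 = (-1584 + (-9 - 1008))**2 = (-1584 - 1017)**2 = (-2601)**2 = 6765201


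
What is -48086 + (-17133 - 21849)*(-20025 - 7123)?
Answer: 1058235250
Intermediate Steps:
-48086 + (-17133 - 21849)*(-20025 - 7123) = -48086 - 38982*(-27148) = -48086 + 1058283336 = 1058235250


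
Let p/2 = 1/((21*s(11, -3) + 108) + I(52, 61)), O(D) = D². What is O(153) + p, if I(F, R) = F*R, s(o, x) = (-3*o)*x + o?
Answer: 65428156/2795 ≈ 23409.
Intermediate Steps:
s(o, x) = o - 3*o*x (s(o, x) = -3*o*x + o = o - 3*o*x)
p = 1/2795 (p = 2/((21*(11*(1 - 3*(-3))) + 108) + 52*61) = 2/((21*(11*(1 + 9)) + 108) + 3172) = 2/((21*(11*10) + 108) + 3172) = 2/((21*110 + 108) + 3172) = 2/((2310 + 108) + 3172) = 2/(2418 + 3172) = 2/5590 = 2*(1/5590) = 1/2795 ≈ 0.00035778)
O(153) + p = 153² + 1/2795 = 23409 + 1/2795 = 65428156/2795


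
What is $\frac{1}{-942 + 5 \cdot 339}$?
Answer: $\frac{1}{753} \approx 0.001328$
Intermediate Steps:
$\frac{1}{-942 + 5 \cdot 339} = \frac{1}{-942 + 1695} = \frac{1}{753}$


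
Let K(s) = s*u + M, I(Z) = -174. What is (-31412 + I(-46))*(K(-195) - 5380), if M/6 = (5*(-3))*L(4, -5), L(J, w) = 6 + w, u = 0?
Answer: 172775420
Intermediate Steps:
M = -90 (M = 6*((5*(-3))*(6 - 5)) = 6*(-15*1) = 6*(-15) = -90)
K(s) = -90 (K(s) = s*0 - 90 = 0 - 90 = -90)
(-31412 + I(-46))*(K(-195) - 5380) = (-31412 - 174)*(-90 - 5380) = -31586*(-5470) = 172775420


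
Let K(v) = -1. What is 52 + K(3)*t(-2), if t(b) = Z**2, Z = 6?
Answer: 16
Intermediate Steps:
t(b) = 36 (t(b) = 6**2 = 36)
52 + K(3)*t(-2) = 52 - 1*36 = 52 - 36 = 16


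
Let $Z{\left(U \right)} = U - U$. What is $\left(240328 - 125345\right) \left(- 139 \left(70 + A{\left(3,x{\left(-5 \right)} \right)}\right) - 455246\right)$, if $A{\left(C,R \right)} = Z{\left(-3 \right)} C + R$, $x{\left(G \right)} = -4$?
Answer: $-53400404860$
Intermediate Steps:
$Z{\left(U \right)} = 0$
$A{\left(C,R \right)} = R$ ($A{\left(C,R \right)} = 0 C + R = 0 + R = R$)
$\left(240328 - 125345\right) \left(- 139 \left(70 + A{\left(3,x{\left(-5 \right)} \right)}\right) - 455246\right) = \left(240328 - 125345\right) \left(- 139 \left(70 - 4\right) - 455246\right) = 114983 \left(\left(-139\right) 66 - 455246\right) = 114983 \left(-9174 - 455246\right) = 114983 \left(-464420\right) = -53400404860$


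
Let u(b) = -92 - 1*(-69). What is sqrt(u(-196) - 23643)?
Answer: I*sqrt(23666) ≈ 153.84*I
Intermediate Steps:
u(b) = -23 (u(b) = -92 + 69 = -23)
sqrt(u(-196) - 23643) = sqrt(-23 - 23643) = sqrt(-23666) = I*sqrt(23666)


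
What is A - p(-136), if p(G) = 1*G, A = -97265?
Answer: -97129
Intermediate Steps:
p(G) = G
A - p(-136) = -97265 - 1*(-136) = -97265 + 136 = -97129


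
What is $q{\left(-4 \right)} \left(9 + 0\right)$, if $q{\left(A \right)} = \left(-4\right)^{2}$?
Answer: $144$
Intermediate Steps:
$q{\left(A \right)} = 16$
$q{\left(-4 \right)} \left(9 + 0\right) = 16 \left(9 + 0\right) = 16 \cdot 9 = 144$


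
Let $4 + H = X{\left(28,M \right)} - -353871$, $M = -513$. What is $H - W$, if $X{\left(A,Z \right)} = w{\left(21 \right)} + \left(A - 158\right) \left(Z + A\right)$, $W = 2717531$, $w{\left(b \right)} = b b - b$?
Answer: $-2300194$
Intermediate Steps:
$w{\left(b \right)} = b^{2} - b$
$X{\left(A,Z \right)} = 420 + \left(-158 + A\right) \left(A + Z\right)$ ($X{\left(A,Z \right)} = 21 \left(-1 + 21\right) + \left(A - 158\right) \left(Z + A\right) = 21 \cdot 20 + \left(-158 + A\right) \left(A + Z\right) = 420 + \left(-158 + A\right) \left(A + Z\right)$)
$H = 417337$ ($H = -4 + \left(\left(420 + 28^{2} - 4424 - -81054 + 28 \left(-513\right)\right) - -353871\right) = -4 + \left(\left(420 + 784 - 4424 + 81054 - 14364\right) + 353871\right) = -4 + \left(63470 + 353871\right) = -4 + 417341 = 417337$)
$H - W = 417337 - 2717531 = -2300194$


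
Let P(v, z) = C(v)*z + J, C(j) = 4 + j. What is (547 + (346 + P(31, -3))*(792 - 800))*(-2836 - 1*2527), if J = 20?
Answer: 8264383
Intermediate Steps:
P(v, z) = 20 + z*(4 + v) (P(v, z) = (4 + v)*z + 20 = z*(4 + v) + 20 = 20 + z*(4 + v))
(547 + (346 + P(31, -3))*(792 - 800))*(-2836 - 1*2527) = (547 + (346 + (20 - 3*(4 + 31)))*(792 - 800))*(-2836 - 1*2527) = (547 + (346 + (20 - 3*35))*(-8))*(-2836 - 2527) = (547 + (346 + (20 - 105))*(-8))*(-5363) = (547 + (346 - 85)*(-8))*(-5363) = (547 + 261*(-8))*(-5363) = (547 - 2088)*(-5363) = -1541*(-5363) = 8264383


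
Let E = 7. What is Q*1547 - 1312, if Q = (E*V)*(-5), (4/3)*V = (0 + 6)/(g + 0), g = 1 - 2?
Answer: 484681/2 ≈ 2.4234e+5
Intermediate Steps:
g = -1
V = -9/2 (V = 3*((0 + 6)/(-1 + 0))/4 = 3*(6/(-1))/4 = 3*(6*(-1))/4 = (¾)*(-6) = -9/2 ≈ -4.5000)
Q = 315/2 (Q = (7*(-9/2))*(-5) = -63/2*(-5) = 315/2 ≈ 157.50)
Q*1547 - 1312 = (315/2)*1547 - 1312 = 487305/2 - 1312 = 484681/2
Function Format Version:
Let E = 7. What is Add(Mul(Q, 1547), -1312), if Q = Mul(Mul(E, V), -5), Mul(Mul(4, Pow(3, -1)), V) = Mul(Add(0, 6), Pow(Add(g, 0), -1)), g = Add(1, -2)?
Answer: Rational(484681, 2) ≈ 2.4234e+5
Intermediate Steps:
g = -1
V = Rational(-9, 2) (V = Mul(Rational(3, 4), Mul(Add(0, 6), Pow(Add(-1, 0), -1))) = Mul(Rational(3, 4), Mul(6, Pow(-1, -1))) = Mul(Rational(3, 4), Mul(6, -1)) = Mul(Rational(3, 4), -6) = Rational(-9, 2) ≈ -4.5000)
Q = Rational(315, 2) (Q = Mul(Mul(7, Rational(-9, 2)), -5) = Mul(Rational(-63, 2), -5) = Rational(315, 2) ≈ 157.50)
Add(Mul(Q, 1547), -1312) = Add(Mul(Rational(315, 2), 1547), -1312) = Add(Rational(487305, 2), -1312) = Rational(484681, 2)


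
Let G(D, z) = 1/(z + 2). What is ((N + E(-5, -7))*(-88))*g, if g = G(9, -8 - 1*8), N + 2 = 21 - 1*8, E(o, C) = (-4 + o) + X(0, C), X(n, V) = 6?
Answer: 352/7 ≈ 50.286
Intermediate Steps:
E(o, C) = 2 + o (E(o, C) = (-4 + o) + 6 = 2 + o)
N = 11 (N = -2 + (21 - 1*8) = -2 + (21 - 8) = -2 + 13 = 11)
G(D, z) = 1/(2 + z)
g = -1/14 (g = 1/(2 + (-8 - 1*8)) = 1/(2 + (-8 - 8)) = 1/(2 - 16) = 1/(-14) = -1/14 ≈ -0.071429)
((N + E(-5, -7))*(-88))*g = ((11 + (2 - 5))*(-88))*(-1/14) = ((11 - 3)*(-88))*(-1/14) = (8*(-88))*(-1/14) = -704*(-1/14) = 352/7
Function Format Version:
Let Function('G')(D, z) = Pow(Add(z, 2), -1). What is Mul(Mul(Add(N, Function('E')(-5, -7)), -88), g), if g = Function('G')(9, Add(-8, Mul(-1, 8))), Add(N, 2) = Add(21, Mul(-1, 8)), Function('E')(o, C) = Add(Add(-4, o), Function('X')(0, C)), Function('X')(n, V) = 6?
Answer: Rational(352, 7) ≈ 50.286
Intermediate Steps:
Function('E')(o, C) = Add(2, o) (Function('E')(o, C) = Add(Add(-4, o), 6) = Add(2, o))
N = 11 (N = Add(-2, Add(21, Mul(-1, 8))) = Add(-2, Add(21, -8)) = Add(-2, 13) = 11)
Function('G')(D, z) = Pow(Add(2, z), -1)
g = Rational(-1, 14) (g = Pow(Add(2, Add(-8, Mul(-1, 8))), -1) = Pow(Add(2, Add(-8, -8)), -1) = Pow(Add(2, -16), -1) = Pow(-14, -1) = Rational(-1, 14) ≈ -0.071429)
Mul(Mul(Add(N, Function('E')(-5, -7)), -88), g) = Mul(Mul(Add(11, Add(2, -5)), -88), Rational(-1, 14)) = Mul(Mul(Add(11, -3), -88), Rational(-1, 14)) = Mul(Mul(8, -88), Rational(-1, 14)) = Mul(-704, Rational(-1, 14)) = Rational(352, 7)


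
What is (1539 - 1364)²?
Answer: 30625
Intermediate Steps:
(1539 - 1364)² = 175² = 30625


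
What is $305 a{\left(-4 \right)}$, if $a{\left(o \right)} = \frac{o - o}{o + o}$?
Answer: $0$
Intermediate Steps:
$a{\left(o \right)} = 0$ ($a{\left(o \right)} = \frac{0}{2 o} = 0 \frac{1}{2 o} = 0$)
$305 a{\left(-4 \right)} = 305 \cdot 0 = 0$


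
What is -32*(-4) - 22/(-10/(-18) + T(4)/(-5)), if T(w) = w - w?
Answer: 442/5 ≈ 88.400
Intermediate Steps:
T(w) = 0
-32*(-4) - 22/(-10/(-18) + T(4)/(-5)) = -32*(-4) - 22/(-10/(-18) + 0/(-5)) = 128 - 22/(-10*(-1/18) + 0*(-⅕)) = 128 - 22/(5/9 + 0) = 128 - 22/5/9 = 128 - 22*9/5 = 128 - 198/5 = 442/5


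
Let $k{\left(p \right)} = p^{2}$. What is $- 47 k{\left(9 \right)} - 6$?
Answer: $-3813$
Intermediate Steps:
$- 47 k{\left(9 \right)} - 6 = - 47 \cdot 9^{2} - 6 = \left(-47\right) 81 - 6 = -3807 - 6 = -3813$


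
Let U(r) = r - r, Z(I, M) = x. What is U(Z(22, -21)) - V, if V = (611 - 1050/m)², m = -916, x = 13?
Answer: -78603411769/209764 ≈ -3.7472e+5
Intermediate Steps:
Z(I, M) = 13
U(r) = 0
V = 78603411769/209764 (V = (611 - 1050/(-916))² = (611 - 1050*(-1/916))² = (611 + 525/458)² = (280363/458)² = 78603411769/209764 ≈ 3.7472e+5)
U(Z(22, -21)) - V = 0 - 1*78603411769/209764 = 0 - 78603411769/209764 = -78603411769/209764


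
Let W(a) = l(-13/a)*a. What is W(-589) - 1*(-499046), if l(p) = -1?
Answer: 499635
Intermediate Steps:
W(a) = -a
W(-589) - 1*(-499046) = -1*(-589) - 1*(-499046) = 589 + 499046 = 499635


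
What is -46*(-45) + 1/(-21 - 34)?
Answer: 113849/55 ≈ 2070.0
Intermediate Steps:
-46*(-45) + 1/(-21 - 34) = 2070 + 1/(-55) = 2070 - 1/55 = 113849/55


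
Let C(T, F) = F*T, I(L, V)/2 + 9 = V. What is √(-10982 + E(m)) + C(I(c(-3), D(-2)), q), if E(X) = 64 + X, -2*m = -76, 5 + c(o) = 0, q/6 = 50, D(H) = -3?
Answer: -7200 + 8*I*√170 ≈ -7200.0 + 104.31*I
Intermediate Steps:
q = 300 (q = 6*50 = 300)
c(o) = -5 (c(o) = -5 + 0 = -5)
I(L, V) = -18 + 2*V
m = 38 (m = -½*(-76) = 38)
√(-10982 + E(m)) + C(I(c(-3), D(-2)), q) = √(-10982 + (64 + 38)) + 300*(-18 + 2*(-3)) = √(-10982 + 102) + 300*(-18 - 6) = √(-10880) + 300*(-24) = 8*I*√170 - 7200 = -7200 + 8*I*√170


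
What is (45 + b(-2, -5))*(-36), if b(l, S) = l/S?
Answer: -8172/5 ≈ -1634.4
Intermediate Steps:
(45 + b(-2, -5))*(-36) = (45 - 2/(-5))*(-36) = (45 - 2*(-⅕))*(-36) = (45 + ⅖)*(-36) = (227/5)*(-36) = -8172/5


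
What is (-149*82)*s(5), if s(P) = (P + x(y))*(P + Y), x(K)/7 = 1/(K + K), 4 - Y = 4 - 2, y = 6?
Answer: -2865121/6 ≈ -4.7752e+5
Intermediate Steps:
Y = 2 (Y = 4 - (4 - 2) = 4 - 1*2 = 4 - 2 = 2)
x(K) = 7/(2*K) (x(K) = 7/(K + K) = 7/((2*K)) = 7*(1/(2*K)) = 7/(2*K))
s(P) = (2 + P)*(7/12 + P) (s(P) = (P + (7/2)/6)*(P + 2) = (P + (7/2)*(⅙))*(2 + P) = (P + 7/12)*(2 + P) = (7/12 + P)*(2 + P) = (2 + P)*(7/12 + P))
(-149*82)*s(5) = (-149*82)*(7/6 + 5² + (31/12)*5) = -12218*(7/6 + 25 + 155/12) = -12218*469/12 = -2865121/6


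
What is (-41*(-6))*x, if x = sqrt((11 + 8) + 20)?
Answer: 246*sqrt(39) ≈ 1536.3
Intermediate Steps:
x = sqrt(39) (x = sqrt(19 + 20) = sqrt(39) ≈ 6.2450)
(-41*(-6))*x = (-41*(-6))*sqrt(39) = 246*sqrt(39)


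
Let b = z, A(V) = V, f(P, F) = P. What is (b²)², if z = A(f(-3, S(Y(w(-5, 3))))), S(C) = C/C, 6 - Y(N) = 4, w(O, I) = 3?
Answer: 81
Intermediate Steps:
Y(N) = 2 (Y(N) = 6 - 1*4 = 6 - 4 = 2)
S(C) = 1
z = -3
b = -3
(b²)² = ((-3)²)² = 9² = 81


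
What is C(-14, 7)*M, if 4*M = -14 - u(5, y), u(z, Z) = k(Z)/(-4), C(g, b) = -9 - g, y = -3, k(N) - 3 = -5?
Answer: -145/8 ≈ -18.125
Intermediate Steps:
k(N) = -2 (k(N) = 3 - 5 = -2)
u(z, Z) = ½ (u(z, Z) = -2/(-4) = -2*(-¼) = ½)
M = -29/8 (M = (-14 - 1*½)/4 = (-14 - ½)/4 = (¼)*(-29/2) = -29/8 ≈ -3.6250)
C(-14, 7)*M = (-9 - 1*(-14))*(-29/8) = (-9 + 14)*(-29/8) = 5*(-29/8) = -145/8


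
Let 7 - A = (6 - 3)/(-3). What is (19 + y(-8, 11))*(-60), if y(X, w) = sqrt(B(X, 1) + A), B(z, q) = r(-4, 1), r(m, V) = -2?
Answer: -1140 - 60*sqrt(6) ≈ -1287.0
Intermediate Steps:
A = 8 (A = 7 - (6 - 3)/(-3) = 7 - 3*(-1)/3 = 7 - 1*(-1) = 7 + 1 = 8)
B(z, q) = -2
y(X, w) = sqrt(6) (y(X, w) = sqrt(-2 + 8) = sqrt(6))
(19 + y(-8, 11))*(-60) = (19 + sqrt(6))*(-60) = -1140 - 60*sqrt(6)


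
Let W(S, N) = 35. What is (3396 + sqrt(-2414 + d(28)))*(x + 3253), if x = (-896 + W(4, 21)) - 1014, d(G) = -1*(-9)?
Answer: 4679688 + 1378*I*sqrt(2405) ≈ 4.6797e+6 + 67578.0*I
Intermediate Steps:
d(G) = 9
x = -1875 (x = (-896 + 35) - 1014 = -861 - 1014 = -1875)
(3396 + sqrt(-2414 + d(28)))*(x + 3253) = (3396 + sqrt(-2414 + 9))*(-1875 + 3253) = (3396 + sqrt(-2405))*1378 = (3396 + I*sqrt(2405))*1378 = 4679688 + 1378*I*sqrt(2405)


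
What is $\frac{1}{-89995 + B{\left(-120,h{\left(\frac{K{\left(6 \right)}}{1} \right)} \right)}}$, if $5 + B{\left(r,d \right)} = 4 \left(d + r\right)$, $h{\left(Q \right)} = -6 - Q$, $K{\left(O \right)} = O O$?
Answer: $- \frac{1}{90648} \approx -1.1032 \cdot 10^{-5}$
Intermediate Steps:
$K{\left(O \right)} = O^{2}$
$B{\left(r,d \right)} = -5 + 4 d + 4 r$ ($B{\left(r,d \right)} = -5 + 4 \left(d + r\right) = -5 + \left(4 d + 4 r\right) = -5 + 4 d + 4 r$)
$\frac{1}{-89995 + B{\left(-120,h{\left(\frac{K{\left(6 \right)}}{1} \right)} \right)}} = \frac{1}{-89995 + \left(-5 + 4 \left(-6 - \frac{6^{2}}{1}\right) + 4 \left(-120\right)\right)} = \frac{1}{-89995 - \left(485 - 4 \left(-6 - 36 \cdot 1\right)\right)} = \frac{1}{-89995 - \left(485 - 4 \left(-6 - 36\right)\right)} = \frac{1}{-89995 - 653} = \frac{1}{-90648} = - \frac{1}{90648}$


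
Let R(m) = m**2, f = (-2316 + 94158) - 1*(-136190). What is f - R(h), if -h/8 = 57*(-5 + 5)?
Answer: 228032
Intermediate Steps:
h = 0 (h = -456*(-5 + 5) = -456*0 = -8*0 = 0)
f = 228032 (f = 91842 + 136190 = 228032)
f - R(h) = 228032 - 1*0**2 = 228032 - 1*0 = 228032 + 0 = 228032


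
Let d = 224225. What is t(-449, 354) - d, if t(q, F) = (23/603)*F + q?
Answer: -45156760/201 ≈ -2.2466e+5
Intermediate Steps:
t(q, F) = q + 23*F/603 (t(q, F) = (23*(1/603))*F + q = 23*F/603 + q = q + 23*F/603)
t(-449, 354) - d = (-449 + (23/603)*354) - 1*224225 = (-449 + 2714/201) - 224225 = -87535/201 - 224225 = -45156760/201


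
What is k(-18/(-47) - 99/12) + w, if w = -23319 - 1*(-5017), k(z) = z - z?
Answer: -18302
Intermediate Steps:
k(z) = 0
w = -18302 (w = -23319 + 5017 = -18302)
k(-18/(-47) - 99/12) + w = 0 - 18302 = -18302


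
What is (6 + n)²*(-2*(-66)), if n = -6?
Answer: 0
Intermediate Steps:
(6 + n)²*(-2*(-66)) = (6 - 6)²*(-2*(-66)) = 0²*132 = 0*132 = 0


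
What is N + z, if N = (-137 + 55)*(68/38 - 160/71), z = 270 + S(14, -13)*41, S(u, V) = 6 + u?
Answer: 1521742/1349 ≈ 1128.1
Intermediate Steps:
z = 1090 (z = 270 + (6 + 14)*41 = 270 + 20*41 = 270 + 820 = 1090)
N = 51332/1349 (N = -82*(68*(1/38) - 160*1/71) = -82*(34/19 - 160/71) = -82*(-626/1349) = 51332/1349 ≈ 38.052)
N + z = 51332/1349 + 1090 = 1521742/1349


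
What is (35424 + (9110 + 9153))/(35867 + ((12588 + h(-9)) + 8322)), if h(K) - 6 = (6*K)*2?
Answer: 53687/56675 ≈ 0.94728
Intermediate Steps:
h(K) = 6 + 12*K (h(K) = 6 + (6*K)*2 = 6 + 12*K)
(35424 + (9110 + 9153))/(35867 + ((12588 + h(-9)) + 8322)) = (35424 + (9110 + 9153))/(35867 + ((12588 + (6 + 12*(-9))) + 8322)) = (35424 + 18263)/(35867 + ((12588 + (6 - 108)) + 8322)) = 53687/(35867 + ((12588 - 102) + 8322)) = 53687/(35867 + (12486 + 8322)) = 53687/(35867 + 20808) = 53687/56675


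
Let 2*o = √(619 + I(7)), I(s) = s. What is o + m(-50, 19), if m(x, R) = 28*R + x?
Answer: 482 + √626/2 ≈ 494.51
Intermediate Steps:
m(x, R) = x + 28*R
o = √626/2 (o = √(619 + 7)/2 = √626/2 ≈ 12.510)
o + m(-50, 19) = √626/2 + (-50 + 28*19) = √626/2 + (-50 + 532) = √626/2 + 482 = 482 + √626/2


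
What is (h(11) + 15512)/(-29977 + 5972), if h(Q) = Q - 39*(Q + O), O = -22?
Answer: -15952/24005 ≈ -0.66453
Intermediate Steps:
h(Q) = 858 - 38*Q (h(Q) = Q - 39*(Q - 22) = Q - 39*(-22 + Q) = Q - (-858 + 39*Q) = Q + (858 - 39*Q) = 858 - 38*Q)
(h(11) + 15512)/(-29977 + 5972) = ((858 - 38*11) + 15512)/(-29977 + 5972) = ((858 - 418) + 15512)/(-24005) = (440 + 15512)*(-1/24005) = 15952*(-1/24005) = -15952/24005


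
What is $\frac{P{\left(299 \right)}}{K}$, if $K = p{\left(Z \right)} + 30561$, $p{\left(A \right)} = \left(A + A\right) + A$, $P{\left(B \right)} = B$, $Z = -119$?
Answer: $\frac{299}{30204} \approx 0.0098993$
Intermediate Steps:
$p{\left(A \right)} = 3 A$ ($p{\left(A \right)} = 2 A + A = 3 A$)
$K = 30204$ ($K = 3 \left(-119\right) + 30561 = -357 + 30561 = 30204$)
$\frac{P{\left(299 \right)}}{K} = \frac{299}{30204}$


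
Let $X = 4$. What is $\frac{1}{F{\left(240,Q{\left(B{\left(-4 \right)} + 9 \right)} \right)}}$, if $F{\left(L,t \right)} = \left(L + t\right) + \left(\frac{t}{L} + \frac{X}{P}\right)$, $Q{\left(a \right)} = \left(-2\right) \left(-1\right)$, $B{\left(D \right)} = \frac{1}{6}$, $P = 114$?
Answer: $\frac{760}{183953} \approx 0.0041315$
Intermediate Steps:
$B{\left(D \right)} = \frac{1}{6}$
$Q{\left(a \right)} = 2$
$F{\left(L,t \right)} = \frac{2}{57} + L + t + \frac{t}{L}$ ($F{\left(L,t \right)} = \left(L + t\right) + \left(\frac{t}{L} + \frac{4}{114}\right) = \left(L + t\right) + \left(\frac{t}{L} + 4 \cdot \frac{1}{114}\right) = \left(L + t\right) + \left(\frac{t}{L} + \frac{2}{57}\right) = \left(L + t\right) + \left(\frac{2}{57} + \frac{t}{L}\right) = \frac{2}{57} + L + t + \frac{t}{L}$)
$\frac{1}{F{\left(240,Q{\left(B{\left(-4 \right)} + 9 \right)} \right)}} = \frac{1}{\frac{2}{57} + 240 + 2 + \frac{2}{240}} = \frac{1}{\frac{2}{57} + 240 + 2 + 2 \cdot \frac{1}{240}} = \frac{1}{\frac{2}{57} + 240 + 2 + \frac{1}{120}} = \frac{1}{\frac{183953}{760}} = \frac{760}{183953}$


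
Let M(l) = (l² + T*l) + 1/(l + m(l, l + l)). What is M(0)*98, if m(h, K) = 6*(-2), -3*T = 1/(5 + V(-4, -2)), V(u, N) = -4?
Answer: -49/6 ≈ -8.1667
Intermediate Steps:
T = -⅓ (T = -1/(3*(5 - 4)) = -⅓/1 = -⅓*1 = -⅓ ≈ -0.33333)
m(h, K) = -12
M(l) = l² + 1/(-12 + l) - l/3 (M(l) = (l² - l/3) + 1/(l - 12) = (l² - l/3) + 1/(-12 + l) = l² + 1/(-12 + l) - l/3)
M(0)*98 = ((1 + 0³ + 4*0 - 37/3*0²)/(-12 + 0))*98 = ((1 + 0 + 0 - 37/3*0)/(-12))*98 = -(1 + 0 + 0 + 0)/12*98 = -1/12*1*98 = -1/12*98 = -49/6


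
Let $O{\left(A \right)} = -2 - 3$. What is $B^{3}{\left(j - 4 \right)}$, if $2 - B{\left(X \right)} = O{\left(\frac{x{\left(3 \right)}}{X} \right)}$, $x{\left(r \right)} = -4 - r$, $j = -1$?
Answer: $343$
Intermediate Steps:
$O{\left(A \right)} = -5$
$B{\left(X \right)} = 7$ ($B{\left(X \right)} = 2 - -5 = 2 + 5 = 7$)
$B^{3}{\left(j - 4 \right)} = 7^{3} = 343$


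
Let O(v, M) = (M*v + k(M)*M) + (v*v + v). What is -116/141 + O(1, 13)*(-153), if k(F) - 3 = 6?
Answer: -2847752/141 ≈ -20197.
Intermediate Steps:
k(F) = 9 (k(F) = 3 + 6 = 9)
O(v, M) = v + v² + 9*M + M*v (O(v, M) = (M*v + 9*M) + (v*v + v) = (9*M + M*v) + (v² + v) = (9*M + M*v) + (v + v²) = v + v² + 9*M + M*v)
-116/141 + O(1, 13)*(-153) = -116/141 + (1 + 1² + 9*13 + 13*1)*(-153) = -116*1/141 + (1 + 1 + 117 + 13)*(-153) = -116/141 + 132*(-153) = -116/141 - 20196 = -2847752/141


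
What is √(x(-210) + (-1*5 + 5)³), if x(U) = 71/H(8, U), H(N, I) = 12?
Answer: √213/6 ≈ 2.4324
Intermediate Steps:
x(U) = 71/12
√(x(-210) + (-1*5 + 5)³) = √(71/12 + (-1*5 + 5)³) = √(71/12 + (-5 + 5)³) = √(71/12 + 0³) = √(71/12 + 0) = √(71/12) = √213/6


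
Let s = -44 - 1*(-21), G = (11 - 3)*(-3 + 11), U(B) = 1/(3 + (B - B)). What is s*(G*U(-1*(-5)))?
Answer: -1472/3 ≈ -490.67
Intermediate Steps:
U(B) = ⅓ (U(B) = 1/(3 + 0) = 1/3 = ⅓)
G = 64 (G = 8*8 = 64)
s = -23 (s = -44 + 21 = -23)
s*(G*U(-1*(-5))) = -1472/3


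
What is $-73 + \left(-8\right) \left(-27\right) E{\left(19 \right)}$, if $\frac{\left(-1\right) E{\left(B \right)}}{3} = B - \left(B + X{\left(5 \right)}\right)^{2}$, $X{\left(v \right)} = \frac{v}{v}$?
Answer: $246815$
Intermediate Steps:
$X{\left(v \right)} = 1$
$E{\left(B \right)} = - 3 B + 3 \left(1 + B\right)^{2}$ ($E{\left(B \right)} = - 3 \left(B - \left(B + 1\right)^{2}\right) = - 3 \left(B - \left(1 + B\right)^{2}\right) = - 3 B + 3 \left(1 + B\right)^{2}$)
$-73 + \left(-8\right) \left(-27\right) E{\left(19 \right)} = -73 + \left(-8\right) \left(-27\right) \left(\left(-3\right) 19 + 3 \left(1 + 19\right)^{2}\right) = -73 + 216 \left(-57 + 3 \cdot 20^{2}\right) = -73 + 216 \left(-57 + 3 \cdot 400\right) = -73 + 216 \left(-57 + 1200\right) = -73 + 216 \cdot 1143 = -73 + 246888 = 246815$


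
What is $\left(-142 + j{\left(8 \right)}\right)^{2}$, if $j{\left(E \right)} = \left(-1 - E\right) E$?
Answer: $45796$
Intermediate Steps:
$j{\left(E \right)} = E \left(-1 - E\right)$
$\left(-142 + j{\left(8 \right)}\right)^{2} = \left(-142 - 8 \left(1 + 8\right)\right)^{2} = \left(-142 - 8 \cdot 9\right)^{2} = \left(-142 - 72\right)^{2} = \left(-214\right)^{2} = 45796$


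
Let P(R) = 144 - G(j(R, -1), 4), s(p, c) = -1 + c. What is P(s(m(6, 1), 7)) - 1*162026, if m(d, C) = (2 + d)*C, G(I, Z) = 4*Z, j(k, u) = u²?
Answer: -161898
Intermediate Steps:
m(d, C) = C*(2 + d)
P(R) = 128 (P(R) = 144 - 4*4 = 144 - 1*16 = 144 - 16 = 128)
P(s(m(6, 1), 7)) - 1*162026 = 128 - 1*162026 = 128 - 162026 = -161898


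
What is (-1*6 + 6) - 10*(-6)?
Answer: 60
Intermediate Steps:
(-1*6 + 6) - 10*(-6) = (-6 + 6) + 60 = 0 + 60 = 60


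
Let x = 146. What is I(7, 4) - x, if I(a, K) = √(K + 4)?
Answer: -146 + 2*√2 ≈ -143.17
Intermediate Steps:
I(a, K) = √(4 + K)
I(7, 4) - x = √(4 + 4) - 1*146 = √8 - 146 = 2*√2 - 146 = -146 + 2*√2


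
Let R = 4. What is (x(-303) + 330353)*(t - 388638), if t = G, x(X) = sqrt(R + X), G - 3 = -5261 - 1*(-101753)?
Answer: -96510316479 - 292143*I*sqrt(299) ≈ -9.651e+10 - 5.0516e+6*I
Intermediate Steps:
G = 96495 (G = 3 + (-5261 - 1*(-101753)) = 3 + (-5261 + 101753) = 3 + 96492 = 96495)
x(X) = sqrt(4 + X)
t = 96495
(x(-303) + 330353)*(t - 388638) = (sqrt(4 - 303) + 330353)*(96495 - 388638) = (sqrt(-299) + 330353)*(-292143) = (I*sqrt(299) + 330353)*(-292143) = (330353 + I*sqrt(299))*(-292143) = -96510316479 - 292143*I*sqrt(299)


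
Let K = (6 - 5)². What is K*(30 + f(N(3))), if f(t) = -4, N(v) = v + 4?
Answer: 26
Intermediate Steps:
N(v) = 4 + v
K = 1 (K = 1² = 1)
K*(30 + f(N(3))) = 1*(30 - 4) = 1*26 = 26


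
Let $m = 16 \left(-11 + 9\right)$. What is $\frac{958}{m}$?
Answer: $- \frac{479}{16} \approx -29.938$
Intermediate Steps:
$m = -32$ ($m = 16 \left(-2\right) = -32$)
$\frac{958}{m} = \frac{958}{-32} = 958 \left(- \frac{1}{32}\right) = - \frac{479}{16}$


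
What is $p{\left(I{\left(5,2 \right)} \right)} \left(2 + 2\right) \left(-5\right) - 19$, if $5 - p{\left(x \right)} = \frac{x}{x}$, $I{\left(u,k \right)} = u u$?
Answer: $-99$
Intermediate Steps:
$I{\left(u,k \right)} = u^{2}$
$p{\left(x \right)} = 4$ ($p{\left(x \right)} = 5 - \frac{x}{x} = 5 - 1 = 4$)
$p{\left(I{\left(5,2 \right)} \right)} \left(2 + 2\right) \left(-5\right) - 19 = 4 \left(2 + 2\right) \left(-5\right) - 19 = 4 \cdot 4 \left(-5\right) - 19 = 4 \left(-20\right) - 19 = -80 - 19 = -99$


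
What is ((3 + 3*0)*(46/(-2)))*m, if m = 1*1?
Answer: -69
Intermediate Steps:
m = 1
((3 + 3*0)*(46/(-2)))*m = ((3 + 3*0)*(46/(-2)))*1 = ((3 + 0)*(46*(-½)))*1 = (3*(-23))*1 = -69*1 = -69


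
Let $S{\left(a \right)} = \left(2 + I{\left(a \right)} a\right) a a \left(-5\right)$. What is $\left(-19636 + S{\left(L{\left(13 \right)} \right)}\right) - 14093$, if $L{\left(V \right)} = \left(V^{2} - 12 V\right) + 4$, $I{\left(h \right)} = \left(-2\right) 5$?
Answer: $209031$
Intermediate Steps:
$I{\left(h \right)} = -10$
$L{\left(V \right)} = 4 + V^{2} - 12 V$
$S{\left(a \right)} = - 5 a^{2} \left(2 - 10 a\right)$ ($S{\left(a \right)} = \left(2 - 10 a\right) a a \left(-5\right) = \left(2 - 10 a\right) a^{2} \left(-5\right) = a^{2} \left(2 - 10 a\right) \left(-5\right) = - 5 a^{2} \left(2 - 10 a\right)$)
$\left(-19636 + S{\left(L{\left(13 \right)} \right)}\right) - 14093 = \left(-19636 + \left(4 + 13^{2} - 156\right)^{2} \left(-10 + 50 \left(4 + 13^{2} - 156\right)\right)\right) - 14093 = \left(-19636 + \left(4 + 169 - 156\right)^{2} \left(-10 + 50 \left(4 + 169 - 156\right)\right)\right) - 14093 = \left(-19636 + 17^{2} \left(-10 + 50 \cdot 17\right)\right) - 14093 = \left(-19636 + 289 \left(-10 + 850\right)\right) - 14093 = \left(-19636 + 289 \cdot 840\right) - 14093 = \left(-19636 + 242760\right) - 14093 = 223124 - 14093 = 209031$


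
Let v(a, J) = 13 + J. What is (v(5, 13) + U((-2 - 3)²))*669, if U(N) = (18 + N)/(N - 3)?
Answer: 411435/22 ≈ 18702.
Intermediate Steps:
U(N) = (18 + N)/(-3 + N)
(v(5, 13) + U((-2 - 3)²))*669 = ((13 + 13) + (18 + (-2 - 3)²)/(-3 + (-2 - 3)²))*669 = (26 + (18 + (-5)²)/(-3 + (-5)²))*669 = (26 + (18 + 25)/(-3 + 25))*669 = (26 + 43/22)*669 = (615/22)*669 = 411435/22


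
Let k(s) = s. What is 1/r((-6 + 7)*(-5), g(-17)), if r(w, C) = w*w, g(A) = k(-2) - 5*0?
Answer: 1/25 ≈ 0.040000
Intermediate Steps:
g(A) = -2 (g(A) = -2 - 5*0 = -2 + 0 = -2)
r(w, C) = w**2
1/r((-6 + 7)*(-5), g(-17)) = 1/(((-6 + 7)*(-5))**2) = 1/((1*(-5))**2) = 1/((-5)**2) = 1/25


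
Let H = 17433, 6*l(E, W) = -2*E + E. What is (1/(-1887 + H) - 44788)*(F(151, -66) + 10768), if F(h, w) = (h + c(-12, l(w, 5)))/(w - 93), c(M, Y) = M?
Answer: -1192002711459331/2471814 ≈ -4.8224e+8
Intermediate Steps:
l(E, W) = -E/6 (l(E, W) = (-2*E + E)/6 = (-E)/6 = -E/6)
F(h, w) = (-12 + h)/(-93 + w) (F(h, w) = (h - 12)/(w - 93) = (-12 + h)/(-93 + w))
(1/(-1887 + H) - 44788)*(F(151, -66) + 10768) = (1/(-1887 + 17433) - 44788)*((-12 + 151)/(-93 - 66) + 10768) = (1/15546 - 44788)*(139/(-159) + 10768) = (1/15546 - 44788)*(-1/159*139 + 10768) = -696274247*(-139/159 + 10768)/15546 = -696274247/15546*1711973/159 = -1192002711459331/2471814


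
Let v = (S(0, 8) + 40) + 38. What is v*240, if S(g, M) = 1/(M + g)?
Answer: 18750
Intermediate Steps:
v = 625/8 (v = (1/(8 + 0) + 40) + 38 = (1/8 + 40) + 38 = (⅛ + 40) + 38 = 321/8 + 38 = 625/8 ≈ 78.125)
v*240 = (625/8)*240 = 18750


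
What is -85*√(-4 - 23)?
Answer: -255*I*√3 ≈ -441.67*I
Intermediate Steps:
-85*√(-4 - 23) = -255*I*√3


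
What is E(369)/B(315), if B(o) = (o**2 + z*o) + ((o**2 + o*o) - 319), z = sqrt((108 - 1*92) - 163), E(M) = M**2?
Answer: 40488290316/88435176811 - 300235005*I*sqrt(3)/88435176811 ≈ 0.45783 - 0.0058803*I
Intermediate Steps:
z = 7*I*sqrt(3) (z = sqrt((108 - 92) - 163) = sqrt(16 - 163) = sqrt(-147) = 7*I*sqrt(3) ≈ 12.124*I)
B(o) = -319 + 3*o**2 + 7*I*o*sqrt(3) (B(o) = (o**2 + (7*I*sqrt(3))*o) + ((o**2 + o*o) - 319) = (o**2 + 7*I*o*sqrt(3)) + ((o**2 + o**2) - 319) = (o**2 + 7*I*o*sqrt(3)) + (2*o**2 - 319) = (o**2 + 7*I*o*sqrt(3)) + (-319 + 2*o**2) = -319 + 3*o**2 + 7*I*o*sqrt(3))
E(369)/B(315) = 369**2/(-319 + 3*315**2 + 7*I*315*sqrt(3)) = 136161/(-319 + 3*99225 + 2205*I*sqrt(3)) = 136161/(-319 + 297675 + 2205*I*sqrt(3)) = 136161/(297356 + 2205*I*sqrt(3))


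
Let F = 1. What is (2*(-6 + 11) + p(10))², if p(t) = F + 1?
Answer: 144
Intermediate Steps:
p(t) = 2 (p(t) = 1 + 1 = 2)
(2*(-6 + 11) + p(10))² = (2*(-6 + 11) + 2)² = (2*5 + 2)² = (10 + 2)² = 12² = 144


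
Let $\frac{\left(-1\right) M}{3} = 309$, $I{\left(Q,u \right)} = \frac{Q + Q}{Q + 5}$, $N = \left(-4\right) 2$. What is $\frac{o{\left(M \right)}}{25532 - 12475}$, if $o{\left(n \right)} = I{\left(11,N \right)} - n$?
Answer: $\frac{7427}{104456} \approx 0.071102$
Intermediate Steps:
$N = -8$
$I{\left(Q,u \right)} = \frac{2 Q}{5 + Q}$
$M = -927$ ($M = \left(-3\right) 309 = -927$)
$o{\left(n \right)} = \frac{11}{8} - n$ ($o{\left(n \right)} = 2 \cdot 11 \frac{1}{5 + 11} - n = 2 \cdot 11 \cdot \frac{1}{16} - n = \frac{11}{8} - n$)
$\frac{o{\left(M \right)}}{25532 - 12475} = \frac{\frac{11}{8} - -927}{25532 - 12475} = \frac{\frac{11}{8} + 927}{25532 - 12475} = \frac{7427}{8 \cdot 13057} = \frac{7427}{8} \cdot \frac{1}{13057} = \frac{7427}{104456}$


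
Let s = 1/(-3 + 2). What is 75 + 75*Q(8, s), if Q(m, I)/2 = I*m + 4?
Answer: -525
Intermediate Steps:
s = -1 (s = 1/(-1) = -1)
Q(m, I) = 8 + 2*I*m (Q(m, I) = 2*(I*m + 4) = 2*(4 + I*m) = 8 + 2*I*m)
75 + 75*Q(8, s) = 75 + 75*(8 + 2*(-1)*8) = 75 + 75*(8 - 16) = 75 + 75*(-8) = 75 - 600 = -525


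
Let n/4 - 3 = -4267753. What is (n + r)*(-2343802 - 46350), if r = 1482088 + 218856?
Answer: 36736770088512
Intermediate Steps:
r = 1700944
n = -17071000 (n = 12 + 4*(-4267753) = 12 - 17071012 = -17071000)
(n + r)*(-2343802 - 46350) = (-17071000 + 1700944)*(-2343802 - 46350) = -15370056*(-2390152) = 36736770088512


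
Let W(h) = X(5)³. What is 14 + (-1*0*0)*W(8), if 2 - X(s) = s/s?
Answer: 14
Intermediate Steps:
X(s) = 1 (X(s) = 2 - s/s = 2 - 1*1 = 2 - 1 = 1)
W(h) = 1 (W(h) = 1³ = 1)
14 + (-1*0*0)*W(8) = 14 + (-1*0*0)*1 = 14 + (0*0)*1 = 14 + 0*1 = 14 + 0 = 14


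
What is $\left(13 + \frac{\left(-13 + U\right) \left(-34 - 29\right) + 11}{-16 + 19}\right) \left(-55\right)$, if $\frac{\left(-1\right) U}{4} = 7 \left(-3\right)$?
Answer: $\frac{243265}{3} \approx 81088.0$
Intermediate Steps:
$U = 84$ ($U = - 4 \cdot 7 \left(-3\right) = \left(-4\right) \left(-21\right) = 84$)
$\left(13 + \frac{\left(-13 + U\right) \left(-34 - 29\right) + 11}{-16 + 19}\right) \left(-55\right) = \left(13 + \frac{\left(-13 + 84\right) \left(-34 - 29\right) + 11}{-16 + 19}\right) \left(-55\right) = \left(13 + \frac{71 \left(-63\right) + 11}{3}\right) \left(-55\right) = \left(13 + \left(-4473 + 11\right) \frac{1}{3}\right) \left(-55\right) = \left(13 - \frac{4462}{3}\right) \left(-55\right) = \left(- \frac{4423}{3}\right) \left(-55\right) = \frac{243265}{3}$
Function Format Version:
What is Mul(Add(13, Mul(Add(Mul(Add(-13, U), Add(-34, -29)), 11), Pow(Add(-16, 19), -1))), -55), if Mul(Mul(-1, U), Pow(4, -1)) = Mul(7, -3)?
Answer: Rational(243265, 3) ≈ 81088.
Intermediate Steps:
U = 84 (U = Mul(-4, Mul(7, -3)) = Mul(-4, -21) = 84)
Mul(Add(13, Mul(Add(Mul(Add(-13, U), Add(-34, -29)), 11), Pow(Add(-16, 19), -1))), -55) = Mul(Add(13, Mul(Add(Mul(Add(-13, 84), Add(-34, -29)), 11), Pow(Add(-16, 19), -1))), -55) = Mul(Add(13, Mul(Add(Mul(71, -63), 11), Pow(3, -1))), -55) = Mul(Add(13, Mul(Add(-4473, 11), Rational(1, 3))), -55) = Mul(Add(13, Mul(-4462, Rational(1, 3))), -55) = Mul(Add(13, Rational(-4462, 3)), -55) = Mul(Rational(-4423, 3), -55) = Rational(243265, 3)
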